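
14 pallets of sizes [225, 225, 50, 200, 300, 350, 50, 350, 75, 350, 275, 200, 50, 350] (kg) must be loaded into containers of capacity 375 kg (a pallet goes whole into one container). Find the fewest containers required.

Total = 350 + 350 + 350 + 350 + 300 + 275 + 225 + 225 + 200 + 200 + 75 + 50 + 50 + 50 = 3050 kg.
Lower bound: ⌈3050/375⌉ = 9 containers.
Also, 10 pallets each exceed 375/2 kg, and no two of those can share a container, so at least 10 containers are needed.
A packing using 10 containers:
  container 1: 350 = 350
  container 2: 350 = 350
  container 3: 350 = 350
  container 4: 350 = 350
  container 5: 300 + 75 = 375
  container 6: 275 + 50 + 50 = 375
  container 7: 225 + 50 = 275
  container 8: 225 = 225
  container 9: 200 = 200
  container 10: 200 = 200
This matches the lower bound, so 10 is optimal.

10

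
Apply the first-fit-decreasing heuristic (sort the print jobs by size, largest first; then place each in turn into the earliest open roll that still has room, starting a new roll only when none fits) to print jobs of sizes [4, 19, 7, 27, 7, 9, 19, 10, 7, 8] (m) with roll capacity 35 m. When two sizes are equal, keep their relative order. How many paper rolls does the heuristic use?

Sorted descending: 27, 19, 19, 10, 9, 8, 7, 7, 7, 4.
  27 → roll 1 (new)  [load 27/35]
  19 → roll 2 (new)  [load 19/35]
  19 → roll 3 (new)  [load 19/35]
  10 → roll 2  [load 29/35]
  9 → roll 3  [load 28/35]
  8 → roll 1  [load 35/35]
  7 → roll 3  [load 35/35]
  7 → roll 4 (new)  [load 7/35]
  7 → roll 4  [load 14/35]
  4 → roll 2  [load 33/35]
4 paper rolls opened.

4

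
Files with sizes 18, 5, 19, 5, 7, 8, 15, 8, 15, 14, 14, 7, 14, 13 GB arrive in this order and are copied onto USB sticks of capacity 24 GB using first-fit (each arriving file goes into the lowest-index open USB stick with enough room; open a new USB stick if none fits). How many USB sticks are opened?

  18 → USB stick 1 (new)  [load 18/24]
  5 → USB stick 1  [load 23/24]
  19 → USB stick 2 (new)  [load 19/24]
  5 → USB stick 2  [load 24/24]
  7 → USB stick 3 (new)  [load 7/24]
  8 → USB stick 3  [load 15/24]
  15 → USB stick 4 (new)  [load 15/24]
  8 → USB stick 3  [load 23/24]
  15 → USB stick 5 (new)  [load 15/24]
  14 → USB stick 6 (new)  [load 14/24]
  14 → USB stick 7 (new)  [load 14/24]
  7 → USB stick 4  [load 22/24]
  14 → USB stick 8 (new)  [load 14/24]
  13 → USB stick 9 (new)  [load 13/24]
9 USB sticks opened.

9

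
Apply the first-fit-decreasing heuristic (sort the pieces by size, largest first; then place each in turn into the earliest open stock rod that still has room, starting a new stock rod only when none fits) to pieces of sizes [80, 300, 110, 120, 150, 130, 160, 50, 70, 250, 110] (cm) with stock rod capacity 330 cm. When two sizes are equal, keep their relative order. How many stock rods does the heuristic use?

Sorted descending: 300, 250, 160, 150, 130, 120, 110, 110, 80, 70, 50.
  300 → stock rod 1 (new)  [load 300/330]
  250 → stock rod 2 (new)  [load 250/330]
  160 → stock rod 3 (new)  [load 160/330]
  150 → stock rod 3  [load 310/330]
  130 → stock rod 4 (new)  [load 130/330]
  120 → stock rod 4  [load 250/330]
  110 → stock rod 5 (new)  [load 110/330]
  110 → stock rod 5  [load 220/330]
  80 → stock rod 2  [load 330/330]
  70 → stock rod 4  [load 320/330]
  50 → stock rod 5  [load 270/330]
5 stock rods opened.

5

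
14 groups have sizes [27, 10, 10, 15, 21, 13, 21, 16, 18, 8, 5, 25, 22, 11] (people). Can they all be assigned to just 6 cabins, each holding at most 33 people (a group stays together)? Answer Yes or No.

No

Total = 222 people; ⌈222/33⌉ = 7.
At least 7 cabins are required, but only 6 are allowed.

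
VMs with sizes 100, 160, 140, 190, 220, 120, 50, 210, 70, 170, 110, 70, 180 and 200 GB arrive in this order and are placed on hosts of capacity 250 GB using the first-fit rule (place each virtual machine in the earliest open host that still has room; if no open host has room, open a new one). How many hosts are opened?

10

  100 → host 1 (new)  [load 100/250]
  160 → host 2 (new)  [load 160/250]
  140 → host 1  [load 240/250]
  190 → host 3 (new)  [load 190/250]
  220 → host 4 (new)  [load 220/250]
  120 → host 5 (new)  [load 120/250]
  50 → host 2  [load 210/250]
  210 → host 6 (new)  [load 210/250]
  70 → host 5  [load 190/250]
  170 → host 7 (new)  [load 170/250]
  110 → host 8 (new)  [load 110/250]
  70 → host 7  [load 240/250]
  180 → host 9 (new)  [load 180/250]
  200 → host 10 (new)  [load 200/250]
10 hosts opened.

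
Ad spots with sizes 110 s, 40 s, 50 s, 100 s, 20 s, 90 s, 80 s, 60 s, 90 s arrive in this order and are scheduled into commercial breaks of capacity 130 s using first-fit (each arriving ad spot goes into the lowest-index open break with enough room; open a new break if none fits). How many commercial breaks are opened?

  110 → break 1 (new)  [load 110/130]
  40 → break 2 (new)  [load 40/130]
  50 → break 2  [load 90/130]
  100 → break 3 (new)  [load 100/130]
  20 → break 1  [load 130/130]
  90 → break 4 (new)  [load 90/130]
  80 → break 5 (new)  [load 80/130]
  60 → break 6 (new)  [load 60/130]
  90 → break 7 (new)  [load 90/130]
7 commercial breaks opened.

7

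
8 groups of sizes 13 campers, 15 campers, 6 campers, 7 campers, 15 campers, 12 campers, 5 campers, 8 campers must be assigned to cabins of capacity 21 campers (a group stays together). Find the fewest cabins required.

4

Total = 15 + 15 + 13 + 12 + 8 + 7 + 6 + 5 = 81 campers.
Lower bound: ⌈81/21⌉ = 4 cabins.
A packing using 4 cabins:
  cabin 1: 15 + 6 = 21
  cabin 2: 15 + 5 = 20
  cabin 3: 13 + 8 = 21
  cabin 4: 12 + 7 = 19
This matches the lower bound, so 4 is optimal.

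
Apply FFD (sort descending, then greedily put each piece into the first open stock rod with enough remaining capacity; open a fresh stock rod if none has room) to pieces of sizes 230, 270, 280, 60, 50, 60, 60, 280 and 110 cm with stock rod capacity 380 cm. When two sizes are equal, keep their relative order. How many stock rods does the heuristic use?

Sorted descending: 280, 280, 270, 230, 110, 60, 60, 60, 50.
  280 → stock rod 1 (new)  [load 280/380]
  280 → stock rod 2 (new)  [load 280/380]
  270 → stock rod 3 (new)  [load 270/380]
  230 → stock rod 4 (new)  [load 230/380]
  110 → stock rod 3  [load 380/380]
  60 → stock rod 1  [load 340/380]
  60 → stock rod 2  [load 340/380]
  60 → stock rod 4  [load 290/380]
  50 → stock rod 4  [load 340/380]
4 stock rods opened.

4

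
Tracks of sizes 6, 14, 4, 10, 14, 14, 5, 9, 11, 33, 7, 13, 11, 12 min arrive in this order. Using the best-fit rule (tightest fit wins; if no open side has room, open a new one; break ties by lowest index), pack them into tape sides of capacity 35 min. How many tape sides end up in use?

6

  6 → side 1 (new)  [load 6/35]
  14 → side 1  [load 20/35]
  4 → side 1  [load 24/35]
  10 → side 1  [load 34/35]
  14 → side 2 (new)  [load 14/35]
  14 → side 2  [load 28/35]
  5 → side 2  [load 33/35]
  9 → side 3 (new)  [load 9/35]
  11 → side 3  [load 20/35]
  33 → side 4 (new)  [load 33/35]
  7 → side 3  [load 27/35]
  13 → side 5 (new)  [load 13/35]
  11 → side 5  [load 24/35]
  12 → side 6 (new)  [load 12/35]
6 tape sides opened.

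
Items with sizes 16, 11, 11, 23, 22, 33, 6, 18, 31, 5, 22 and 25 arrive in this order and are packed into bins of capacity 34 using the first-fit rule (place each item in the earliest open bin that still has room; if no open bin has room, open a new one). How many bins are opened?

8

  16 → bin 1 (new)  [load 16/34]
  11 → bin 1  [load 27/34]
  11 → bin 2 (new)  [load 11/34]
  23 → bin 2  [load 34/34]
  22 → bin 3 (new)  [load 22/34]
  33 → bin 4 (new)  [load 33/34]
  6 → bin 1  [load 33/34]
  18 → bin 5 (new)  [load 18/34]
  31 → bin 6 (new)  [load 31/34]
  5 → bin 3  [load 27/34]
  22 → bin 7 (new)  [load 22/34]
  25 → bin 8 (new)  [load 25/34]
8 bins opened.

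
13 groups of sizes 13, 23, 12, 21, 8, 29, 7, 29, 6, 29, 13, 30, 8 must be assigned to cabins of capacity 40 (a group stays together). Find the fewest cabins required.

7

Total = 30 + 29 + 29 + 29 + 23 + 21 + 13 + 13 + 12 + 8 + 8 + 7 + 6 = 228.
Lower bound: ⌈228/40⌉ = 6 cabins.
A packing using 7 cabins:
  cabin 1: 30 + 8 = 38
  cabin 2: 29 + 8 = 37
  cabin 3: 29 + 7 = 36
  cabin 4: 29 + 6 = 35
  cabin 5: 23 + 13 = 36
  cabin 6: 21 + 13 = 34
  cabin 7: 12 = 12
No arrangement into 6 cabins stays within capacity, so 7 is optimal.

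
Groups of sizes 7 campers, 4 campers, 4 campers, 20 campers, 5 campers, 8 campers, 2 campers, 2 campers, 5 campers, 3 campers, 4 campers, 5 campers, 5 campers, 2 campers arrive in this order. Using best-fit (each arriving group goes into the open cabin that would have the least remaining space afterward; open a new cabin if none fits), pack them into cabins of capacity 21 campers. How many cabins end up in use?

  7 → cabin 1 (new)  [load 7/21]
  4 → cabin 1  [load 11/21]
  4 → cabin 1  [load 15/21]
  20 → cabin 2 (new)  [load 20/21]
  5 → cabin 1  [load 20/21]
  8 → cabin 3 (new)  [load 8/21]
  2 → cabin 3  [load 10/21]
  2 → cabin 3  [load 12/21]
  5 → cabin 3  [load 17/21]
  3 → cabin 3  [load 20/21]
  4 → cabin 4 (new)  [load 4/21]
  5 → cabin 4  [load 9/21]
  5 → cabin 4  [load 14/21]
  2 → cabin 4  [load 16/21]
4 cabins opened.

4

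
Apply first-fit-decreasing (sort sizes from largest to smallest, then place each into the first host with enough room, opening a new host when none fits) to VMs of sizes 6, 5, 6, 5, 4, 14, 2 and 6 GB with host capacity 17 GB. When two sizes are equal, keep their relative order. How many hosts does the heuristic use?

3

Sorted descending: 14, 6, 6, 6, 5, 5, 4, 2.
  14 → host 1 (new)  [load 14/17]
  6 → host 2 (new)  [load 6/17]
  6 → host 2  [load 12/17]
  6 → host 3 (new)  [load 6/17]
  5 → host 2  [load 17/17]
  5 → host 3  [load 11/17]
  4 → host 3  [load 15/17]
  2 → host 1  [load 16/17]
3 hosts opened.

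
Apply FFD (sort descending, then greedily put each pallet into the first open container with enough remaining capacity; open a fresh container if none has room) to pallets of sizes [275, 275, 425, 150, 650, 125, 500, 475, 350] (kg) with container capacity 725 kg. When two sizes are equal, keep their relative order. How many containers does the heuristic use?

5

Sorted descending: 650, 500, 475, 425, 350, 275, 275, 150, 125.
  650 → container 1 (new)  [load 650/725]
  500 → container 2 (new)  [load 500/725]
  475 → container 3 (new)  [load 475/725]
  425 → container 4 (new)  [load 425/725]
  350 → container 5 (new)  [load 350/725]
  275 → container 4  [load 700/725]
  275 → container 5  [load 625/725]
  150 → container 2  [load 650/725]
  125 → container 3  [load 600/725]
5 containers opened.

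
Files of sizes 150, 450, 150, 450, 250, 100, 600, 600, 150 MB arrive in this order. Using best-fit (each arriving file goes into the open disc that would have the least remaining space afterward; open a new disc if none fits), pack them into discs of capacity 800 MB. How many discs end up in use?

  150 → disc 1 (new)  [load 150/800]
  450 → disc 1  [load 600/800]
  150 → disc 1  [load 750/800]
  450 → disc 2 (new)  [load 450/800]
  250 → disc 2  [load 700/800]
  100 → disc 2  [load 800/800]
  600 → disc 3 (new)  [load 600/800]
  600 → disc 4 (new)  [load 600/800]
  150 → disc 3  [load 750/800]
4 discs opened.

4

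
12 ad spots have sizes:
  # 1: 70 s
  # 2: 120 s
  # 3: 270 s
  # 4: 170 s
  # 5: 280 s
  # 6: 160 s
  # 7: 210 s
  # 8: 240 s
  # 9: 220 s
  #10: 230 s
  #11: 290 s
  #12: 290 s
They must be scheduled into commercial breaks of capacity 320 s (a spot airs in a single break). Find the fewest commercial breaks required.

10

Total = 290 + 290 + 280 + 270 + 240 + 230 + 220 + 210 + 170 + 160 + 120 + 70 = 2550 s.
Lower bound: ⌈2550/320⌉ = 8 commercial breaks.
Also, 9 ad spots each exceed 160 s, and no two of those can share a break, so at least 9 commercial breaks are needed.
A packing using 10 commercial breaks:
  break 1: 290 = 290
  break 2: 290 = 290
  break 3: 280 = 280
  break 4: 270 = 270
  break 5: 240 + 70 = 310
  break 6: 230 = 230
  break 7: 220 = 220
  break 8: 210 = 210
  break 9: 170 + 120 = 290
  break 10: 160 = 160
No arrangement into 9 commercial breaks stays within capacity, so 10 is optimal.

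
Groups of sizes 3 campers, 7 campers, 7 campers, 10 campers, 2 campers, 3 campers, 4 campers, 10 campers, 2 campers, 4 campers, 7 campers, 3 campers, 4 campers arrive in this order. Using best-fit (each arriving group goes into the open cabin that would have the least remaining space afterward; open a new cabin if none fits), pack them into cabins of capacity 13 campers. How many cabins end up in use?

6

  3 → cabin 1 (new)  [load 3/13]
  7 → cabin 1  [load 10/13]
  7 → cabin 2 (new)  [load 7/13]
  10 → cabin 3 (new)  [load 10/13]
  2 → cabin 1  [load 12/13]
  3 → cabin 3  [load 13/13]
  4 → cabin 2  [load 11/13]
  10 → cabin 4 (new)  [load 10/13]
  2 → cabin 2  [load 13/13]
  4 → cabin 5 (new)  [load 4/13]
  7 → cabin 5  [load 11/13]
  3 → cabin 4  [load 13/13]
  4 → cabin 6 (new)  [load 4/13]
6 cabins opened.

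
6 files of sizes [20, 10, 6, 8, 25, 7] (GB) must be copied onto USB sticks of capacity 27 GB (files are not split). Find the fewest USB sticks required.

3

Total = 25 + 20 + 10 + 8 + 7 + 6 = 76 GB.
Lower bound: ⌈76/27⌉ = 3 USB sticks.
A packing using 3 USB sticks:
  USB stick 1: 25 = 25
  USB stick 2: 20 + 7 = 27
  USB stick 3: 10 + 8 + 6 = 24
This matches the lower bound, so 3 is optimal.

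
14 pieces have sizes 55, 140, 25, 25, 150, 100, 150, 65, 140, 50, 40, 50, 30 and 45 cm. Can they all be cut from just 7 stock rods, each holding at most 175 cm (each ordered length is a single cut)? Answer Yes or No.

Yes

A valid assignment using 7 stock rods:
  stock rod 1: 150 + 25 = 175
  stock rod 2: 150 + 25 = 175
  stock rod 3: 140 + 30 = 170
  stock rod 4: 140 = 140
  stock rod 5: 100 + 65 = 165
  stock rod 6: 55 + 50 + 50 = 155
  stock rod 7: 45 + 40 = 85
Every load is within 175 cm, so 7 stock rods suffice.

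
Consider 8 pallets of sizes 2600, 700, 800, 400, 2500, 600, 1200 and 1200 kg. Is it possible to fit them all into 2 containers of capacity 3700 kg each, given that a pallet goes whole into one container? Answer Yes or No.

Total = 10000 kg; ⌈10000/3700⌉ = 3.
At least 3 containers are required, but only 2 are allowed.

No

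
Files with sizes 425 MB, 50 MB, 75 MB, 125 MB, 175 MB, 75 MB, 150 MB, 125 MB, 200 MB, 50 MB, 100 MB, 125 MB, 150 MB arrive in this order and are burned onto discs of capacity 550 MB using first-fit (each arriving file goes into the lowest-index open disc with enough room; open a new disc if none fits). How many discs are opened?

  425 → disc 1 (new)  [load 425/550]
  50 → disc 1  [load 475/550]
  75 → disc 1  [load 550/550]
  125 → disc 2 (new)  [load 125/550]
  175 → disc 2  [load 300/550]
  75 → disc 2  [load 375/550]
  150 → disc 2  [load 525/550]
  125 → disc 3 (new)  [load 125/550]
  200 → disc 3  [load 325/550]
  50 → disc 3  [load 375/550]
  100 → disc 3  [load 475/550]
  125 → disc 4 (new)  [load 125/550]
  150 → disc 4  [load 275/550]
4 discs opened.

4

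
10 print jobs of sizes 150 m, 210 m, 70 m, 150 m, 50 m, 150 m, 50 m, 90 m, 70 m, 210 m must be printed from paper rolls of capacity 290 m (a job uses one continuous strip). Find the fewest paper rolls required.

5

Total = 210 + 210 + 150 + 150 + 150 + 90 + 70 + 70 + 50 + 50 = 1200 m.
Lower bound: ⌈1200/290⌉ = 5 paper rolls.
A packing using 5 paper rolls:
  roll 1: 210 + 70 = 280
  roll 2: 210 + 70 = 280
  roll 3: 150 + 90 + 50 = 290
  roll 4: 150 + 50 = 200
  roll 5: 150 = 150
This matches the lower bound, so 5 is optimal.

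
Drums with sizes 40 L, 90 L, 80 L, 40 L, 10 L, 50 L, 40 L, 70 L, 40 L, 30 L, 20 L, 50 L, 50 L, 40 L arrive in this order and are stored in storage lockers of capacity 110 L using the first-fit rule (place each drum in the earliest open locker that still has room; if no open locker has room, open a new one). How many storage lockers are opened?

  40 → locker 1 (new)  [load 40/110]
  90 → locker 2 (new)  [load 90/110]
  80 → locker 3 (new)  [load 80/110]
  40 → locker 1  [load 80/110]
  10 → locker 1  [load 90/110]
  50 → locker 4 (new)  [load 50/110]
  40 → locker 4  [load 90/110]
  70 → locker 5 (new)  [load 70/110]
  40 → locker 5  [load 110/110]
  30 → locker 3  [load 110/110]
  20 → locker 1  [load 110/110]
  50 → locker 6 (new)  [load 50/110]
  50 → locker 6  [load 100/110]
  40 → locker 7 (new)  [load 40/110]
7 storage lockers opened.

7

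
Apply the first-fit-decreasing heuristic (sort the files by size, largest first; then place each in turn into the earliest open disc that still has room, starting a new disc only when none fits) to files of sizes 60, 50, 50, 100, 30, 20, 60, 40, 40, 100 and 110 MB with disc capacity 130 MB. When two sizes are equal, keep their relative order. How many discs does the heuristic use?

6

Sorted descending: 110, 100, 100, 60, 60, 50, 50, 40, 40, 30, 20.
  110 → disc 1 (new)  [load 110/130]
  100 → disc 2 (new)  [load 100/130]
  100 → disc 3 (new)  [load 100/130]
  60 → disc 4 (new)  [load 60/130]
  60 → disc 4  [load 120/130]
  50 → disc 5 (new)  [load 50/130]
  50 → disc 5  [load 100/130]
  40 → disc 6 (new)  [load 40/130]
  40 → disc 6  [load 80/130]
  30 → disc 2  [load 130/130]
  20 → disc 1  [load 130/130]
6 discs opened.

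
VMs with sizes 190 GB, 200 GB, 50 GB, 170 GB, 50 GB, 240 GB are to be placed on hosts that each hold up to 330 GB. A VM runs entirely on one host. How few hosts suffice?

4

Total = 240 + 200 + 190 + 170 + 50 + 50 = 900 GB.
Lower bound: ⌈900/330⌉ = 3 hosts.
Also, 4 VMs each exceed 165 GB, and no two of those can share a host, so at least 4 hosts are needed.
A packing using 4 hosts:
  host 1: 240 + 50 = 290
  host 2: 200 + 50 = 250
  host 3: 190 = 190
  host 4: 170 = 170
This matches the lower bound, so 4 is optimal.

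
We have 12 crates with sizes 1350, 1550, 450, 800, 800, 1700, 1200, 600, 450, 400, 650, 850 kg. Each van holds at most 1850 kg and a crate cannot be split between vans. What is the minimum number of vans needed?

Total = 1700 + 1550 + 1350 + 1200 + 850 + 800 + 800 + 650 + 600 + 450 + 450 + 400 = 10800 kg.
Lower bound: ⌈10800/1850⌉ = 6 vans.
A packing using 7 vans:
  van 1: 1700 = 1700
  van 2: 1550 = 1550
  van 3: 1350 + 450 = 1800
  van 4: 1200 + 650 = 1850
  van 5: 850 + 800 = 1650
  van 6: 800 + 600 + 450 = 1850
  van 7: 400 = 400
No arrangement into 6 vans stays within capacity, so 7 is optimal.

7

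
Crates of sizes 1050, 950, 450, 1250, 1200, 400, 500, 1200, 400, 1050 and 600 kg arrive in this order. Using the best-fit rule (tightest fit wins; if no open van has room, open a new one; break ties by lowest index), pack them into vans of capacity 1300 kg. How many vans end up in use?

  1050 → van 1 (new)  [load 1050/1300]
  950 → van 2 (new)  [load 950/1300]
  450 → van 3 (new)  [load 450/1300]
  1250 → van 4 (new)  [load 1250/1300]
  1200 → van 5 (new)  [load 1200/1300]
  400 → van 3  [load 850/1300]
  500 → van 6 (new)  [load 500/1300]
  1200 → van 7 (new)  [load 1200/1300]
  400 → van 3  [load 1250/1300]
  1050 → van 8 (new)  [load 1050/1300]
  600 → van 6  [load 1100/1300]
8 vans opened.

8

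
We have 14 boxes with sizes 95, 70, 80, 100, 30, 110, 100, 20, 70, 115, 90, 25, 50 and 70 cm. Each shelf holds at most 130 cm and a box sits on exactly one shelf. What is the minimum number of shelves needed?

Total = 115 + 110 + 100 + 100 + 95 + 90 + 80 + 70 + 70 + 70 + 50 + 30 + 25 + 20 = 1025 cm.
Lower bound: ⌈1025/130⌉ = 8 shelves.
Also, 10 boxes each exceed 65 cm, and no two of those can share a shelf, so at least 10 shelves are needed.
A packing using 10 shelves:
  shelf 1: 115 = 115
  shelf 2: 110 + 20 = 130
  shelf 3: 100 + 30 = 130
  shelf 4: 100 + 25 = 125
  shelf 5: 95 = 95
  shelf 6: 90 = 90
  shelf 7: 80 + 50 = 130
  shelf 8: 70 = 70
  shelf 9: 70 = 70
  shelf 10: 70 = 70
This matches the lower bound, so 10 is optimal.

10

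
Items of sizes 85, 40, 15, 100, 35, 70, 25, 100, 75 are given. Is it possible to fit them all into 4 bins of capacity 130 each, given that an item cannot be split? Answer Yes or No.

No

Total = 545; ⌈545/130⌉ = 5.
At least 5 bins are required, but only 4 are allowed.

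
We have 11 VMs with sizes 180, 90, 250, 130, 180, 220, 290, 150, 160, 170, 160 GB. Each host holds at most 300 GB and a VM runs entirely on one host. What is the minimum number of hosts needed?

Total = 290 + 250 + 220 + 180 + 180 + 170 + 160 + 160 + 150 + 130 + 90 = 1980 GB.
Lower bound: ⌈1980/300⌉ = 7 hosts.
Also, 8 VMs each exceed 150 GB, and no two of those can share a host, so at least 8 hosts are needed.
A packing using 9 hosts:
  host 1: 290 = 290
  host 2: 250 = 250
  host 3: 220 = 220
  host 4: 180 + 90 = 270
  host 5: 180 = 180
  host 6: 170 + 130 = 300
  host 7: 160 = 160
  host 8: 160 = 160
  host 9: 150 = 150
No arrangement into 8 hosts stays within capacity, so 9 is optimal.

9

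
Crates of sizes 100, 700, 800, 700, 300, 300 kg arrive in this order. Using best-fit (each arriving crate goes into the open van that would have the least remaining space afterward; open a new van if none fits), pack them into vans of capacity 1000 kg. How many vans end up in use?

4

  100 → van 1 (new)  [load 100/1000]
  700 → van 1  [load 800/1000]
  800 → van 2 (new)  [load 800/1000]
  700 → van 3 (new)  [load 700/1000]
  300 → van 3  [load 1000/1000]
  300 → van 4 (new)  [load 300/1000]
4 vans opened.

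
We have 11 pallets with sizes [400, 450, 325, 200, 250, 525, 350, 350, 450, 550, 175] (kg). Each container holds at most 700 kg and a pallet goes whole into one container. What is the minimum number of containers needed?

Total = 550 + 525 + 450 + 450 + 400 + 350 + 350 + 325 + 250 + 200 + 175 = 4025 kg.
Lower bound: ⌈4025/700⌉ = 6 containers.
A packing using 7 containers:
  container 1: 550 = 550
  container 2: 525 + 175 = 700
  container 3: 450 + 250 = 700
  container 4: 450 + 200 = 650
  container 5: 400 = 400
  container 6: 350 + 350 = 700
  container 7: 325 = 325
No arrangement into 6 containers stays within capacity, so 7 is optimal.

7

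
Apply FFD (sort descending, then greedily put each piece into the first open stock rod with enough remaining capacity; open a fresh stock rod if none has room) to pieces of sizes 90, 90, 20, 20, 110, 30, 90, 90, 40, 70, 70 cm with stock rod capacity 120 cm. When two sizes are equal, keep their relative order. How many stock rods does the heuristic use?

7

Sorted descending: 110, 90, 90, 90, 90, 70, 70, 40, 30, 20, 20.
  110 → stock rod 1 (new)  [load 110/120]
  90 → stock rod 2 (new)  [load 90/120]
  90 → stock rod 3 (new)  [load 90/120]
  90 → stock rod 4 (new)  [load 90/120]
  90 → stock rod 5 (new)  [load 90/120]
  70 → stock rod 6 (new)  [load 70/120]
  70 → stock rod 7 (new)  [load 70/120]
  40 → stock rod 6  [load 110/120]
  30 → stock rod 2  [load 120/120]
  20 → stock rod 3  [load 110/120]
  20 → stock rod 4  [load 110/120]
7 stock rods opened.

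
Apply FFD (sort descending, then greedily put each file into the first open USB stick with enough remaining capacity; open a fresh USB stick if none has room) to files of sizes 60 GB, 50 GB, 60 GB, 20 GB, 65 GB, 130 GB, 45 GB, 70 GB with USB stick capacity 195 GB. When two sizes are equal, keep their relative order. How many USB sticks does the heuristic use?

3

Sorted descending: 130, 70, 65, 60, 60, 50, 45, 20.
  130 → USB stick 1 (new)  [load 130/195]
  70 → USB stick 2 (new)  [load 70/195]
  65 → USB stick 1  [load 195/195]
  60 → USB stick 2  [load 130/195]
  60 → USB stick 2  [load 190/195]
  50 → USB stick 3 (new)  [load 50/195]
  45 → USB stick 3  [load 95/195]
  20 → USB stick 3  [load 115/195]
3 USB sticks opened.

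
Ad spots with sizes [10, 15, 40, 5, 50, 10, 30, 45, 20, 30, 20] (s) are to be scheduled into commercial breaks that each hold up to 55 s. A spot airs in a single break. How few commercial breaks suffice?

Total = 50 + 45 + 40 + 30 + 30 + 20 + 20 + 15 + 10 + 10 + 5 = 275 s.
Lower bound: ⌈275/55⌉ = 5 commercial breaks.
A packing using 6 commercial breaks:
  break 1: 50 + 5 = 55
  break 2: 45 + 10 = 55
  break 3: 40 + 15 = 55
  break 4: 30 + 20 = 50
  break 5: 30 + 20 = 50
  break 6: 10 = 10
No arrangement into 5 commercial breaks stays within capacity, so 6 is optimal.

6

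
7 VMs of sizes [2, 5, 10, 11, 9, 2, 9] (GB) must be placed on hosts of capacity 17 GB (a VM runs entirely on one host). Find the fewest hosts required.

Total = 11 + 10 + 9 + 9 + 5 + 2 + 2 = 48 GB.
Lower bound: ⌈48/17⌉ = 3 hosts.
Also, 4 VMs each exceed 17/2 GB, and no two of those can share a host, so at least 4 hosts are needed.
A packing using 4 hosts:
  host 1: 11 + 5 = 16
  host 2: 10 + 2 + 2 = 14
  host 3: 9 = 9
  host 4: 9 = 9
This matches the lower bound, so 4 is optimal.

4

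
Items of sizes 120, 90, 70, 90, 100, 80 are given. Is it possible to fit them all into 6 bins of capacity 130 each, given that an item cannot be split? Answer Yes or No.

Yes

A valid assignment using 6 bins:
  bin 1: 120 = 120
  bin 2: 100 = 100
  bin 3: 90 = 90
  bin 4: 90 = 90
  bin 5: 80 = 80
  bin 6: 70 = 70
Every load is within 130, so 6 bins suffice.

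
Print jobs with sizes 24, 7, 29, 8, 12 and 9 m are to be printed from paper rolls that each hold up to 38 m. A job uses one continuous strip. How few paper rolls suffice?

3

Total = 29 + 24 + 12 + 9 + 8 + 7 = 89 m.
Lower bound: ⌈89/38⌉ = 3 paper rolls.
A packing using 3 paper rolls:
  roll 1: 29 + 9 = 38
  roll 2: 24 + 12 = 36
  roll 3: 8 + 7 = 15
This matches the lower bound, so 3 is optimal.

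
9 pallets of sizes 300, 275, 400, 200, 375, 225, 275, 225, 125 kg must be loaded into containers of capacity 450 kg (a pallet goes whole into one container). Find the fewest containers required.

7

Total = 400 + 375 + 300 + 275 + 275 + 225 + 225 + 200 + 125 = 2400 kg.
Lower bound: ⌈2400/450⌉ = 6 containers.
A packing using 7 containers:
  container 1: 400 = 400
  container 2: 375 = 375
  container 3: 300 + 125 = 425
  container 4: 275 = 275
  container 5: 275 = 275
  container 6: 225 + 225 = 450
  container 7: 200 = 200
No arrangement into 6 containers stays within capacity, so 7 is optimal.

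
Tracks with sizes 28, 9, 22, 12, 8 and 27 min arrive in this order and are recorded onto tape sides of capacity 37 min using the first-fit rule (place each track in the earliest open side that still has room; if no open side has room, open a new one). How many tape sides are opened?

3

  28 → side 1 (new)  [load 28/37]
  9 → side 1  [load 37/37]
  22 → side 2 (new)  [load 22/37]
  12 → side 2  [load 34/37]
  8 → side 3 (new)  [load 8/37]
  27 → side 3  [load 35/37]
3 tape sides opened.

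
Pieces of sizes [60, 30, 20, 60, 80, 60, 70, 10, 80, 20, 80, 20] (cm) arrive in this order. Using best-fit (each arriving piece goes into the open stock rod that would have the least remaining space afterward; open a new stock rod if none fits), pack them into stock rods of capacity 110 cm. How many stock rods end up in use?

  60 → stock rod 1 (new)  [load 60/110]
  30 → stock rod 1  [load 90/110]
  20 → stock rod 1  [load 110/110]
  60 → stock rod 2 (new)  [load 60/110]
  80 → stock rod 3 (new)  [load 80/110]
  60 → stock rod 4 (new)  [load 60/110]
  70 → stock rod 5 (new)  [load 70/110]
  10 → stock rod 3  [load 90/110]
  80 → stock rod 6 (new)  [load 80/110]
  20 → stock rod 3  [load 110/110]
  80 → stock rod 7 (new)  [load 80/110]
  20 → stock rod 6  [load 100/110]
7 stock rods opened.

7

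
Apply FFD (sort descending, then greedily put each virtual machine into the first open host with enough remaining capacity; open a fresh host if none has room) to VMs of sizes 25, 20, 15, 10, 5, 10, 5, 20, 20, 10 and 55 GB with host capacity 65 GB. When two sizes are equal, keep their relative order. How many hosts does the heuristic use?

Sorted descending: 55, 25, 20, 20, 20, 15, 10, 10, 10, 5, 5.
  55 → host 1 (new)  [load 55/65]
  25 → host 2 (new)  [load 25/65]
  20 → host 2  [load 45/65]
  20 → host 2  [load 65/65]
  20 → host 3 (new)  [load 20/65]
  15 → host 3  [load 35/65]
  10 → host 1  [load 65/65]
  10 → host 3  [load 45/65]
  10 → host 3  [load 55/65]
  5 → host 3  [load 60/65]
  5 → host 3  [load 65/65]
3 hosts opened.

3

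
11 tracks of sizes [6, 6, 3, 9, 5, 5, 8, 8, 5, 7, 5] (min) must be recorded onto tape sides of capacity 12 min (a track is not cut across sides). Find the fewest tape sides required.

Total = 9 + 8 + 8 + 7 + 6 + 6 + 5 + 5 + 5 + 5 + 3 = 67 min.
Lower bound: ⌈67/12⌉ = 6 tape sides.
A packing using 7 tape sides:
  side 1: 9 + 3 = 12
  side 2: 8 = 8
  side 3: 8 = 8
  side 4: 7 + 5 = 12
  side 5: 6 + 6 = 12
  side 6: 5 + 5 = 10
  side 7: 5 = 5
No arrangement into 6 tape sides stays within capacity, so 7 is optimal.

7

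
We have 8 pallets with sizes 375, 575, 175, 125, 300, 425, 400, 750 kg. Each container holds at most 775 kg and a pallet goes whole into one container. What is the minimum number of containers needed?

5

Total = 750 + 575 + 425 + 400 + 375 + 300 + 175 + 125 = 3125 kg.
Lower bound: ⌈3125/775⌉ = 5 containers.
A packing using 5 containers:
  container 1: 750 = 750
  container 2: 575 + 175 = 750
  container 3: 425 + 300 = 725
  container 4: 400 + 375 = 775
  container 5: 125 = 125
This matches the lower bound, so 5 is optimal.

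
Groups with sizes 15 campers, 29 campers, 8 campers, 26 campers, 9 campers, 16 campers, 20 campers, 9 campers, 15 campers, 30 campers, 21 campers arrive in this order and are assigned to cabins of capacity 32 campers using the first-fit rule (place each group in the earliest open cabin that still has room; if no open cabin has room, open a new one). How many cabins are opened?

  15 → cabin 1 (new)  [load 15/32]
  29 → cabin 2 (new)  [load 29/32]
  8 → cabin 1  [load 23/32]
  26 → cabin 3 (new)  [load 26/32]
  9 → cabin 1  [load 32/32]
  16 → cabin 4 (new)  [load 16/32]
  20 → cabin 5 (new)  [load 20/32]
  9 → cabin 4  [load 25/32]
  15 → cabin 6 (new)  [load 15/32]
  30 → cabin 7 (new)  [load 30/32]
  21 → cabin 8 (new)  [load 21/32]
8 cabins opened.

8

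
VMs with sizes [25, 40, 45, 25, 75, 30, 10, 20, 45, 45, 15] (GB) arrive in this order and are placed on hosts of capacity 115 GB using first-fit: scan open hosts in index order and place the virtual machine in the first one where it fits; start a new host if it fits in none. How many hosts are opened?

  25 → host 1 (new)  [load 25/115]
  40 → host 1  [load 65/115]
  45 → host 1  [load 110/115]
  25 → host 2 (new)  [load 25/115]
  75 → host 2  [load 100/115]
  30 → host 3 (new)  [load 30/115]
  10 → host 2  [load 110/115]
  20 → host 3  [load 50/115]
  45 → host 3  [load 95/115]
  45 → host 4 (new)  [load 45/115]
  15 → host 3  [load 110/115]
4 hosts opened.

4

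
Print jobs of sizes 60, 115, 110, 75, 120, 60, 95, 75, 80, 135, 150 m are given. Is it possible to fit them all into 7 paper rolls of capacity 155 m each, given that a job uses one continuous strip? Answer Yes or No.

No

Total = 1075 m; ⌈1075/155⌉ = 7.
The bound of 7 does not rule out 7, but exhaustive search shows no assignment into 7 paper rolls of capacity 155 m exists — the minimum is 8.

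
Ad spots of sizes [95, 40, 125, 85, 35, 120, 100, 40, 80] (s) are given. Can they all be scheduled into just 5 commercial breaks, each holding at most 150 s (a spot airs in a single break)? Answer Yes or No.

No

Total = 720 s; ⌈720/150⌉ = 5.
6 ad spots each exceed half the capacity and cannot share a break, forcing at least 6 commercial breaks.
At least 6 commercial breaks are required, but only 5 are allowed.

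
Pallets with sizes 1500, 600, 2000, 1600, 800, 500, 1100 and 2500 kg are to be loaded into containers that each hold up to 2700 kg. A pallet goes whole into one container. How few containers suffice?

5

Total = 2500 + 2000 + 1600 + 1500 + 1100 + 800 + 600 + 500 = 10600 kg.
Lower bound: ⌈10600/2700⌉ = 4 containers.
A packing using 5 containers:
  container 1: 2500 = 2500
  container 2: 2000 + 600 = 2600
  container 3: 1600 + 1100 = 2700
  container 4: 1500 + 800 = 2300
  container 5: 500 = 500
No arrangement into 4 containers stays within capacity, so 5 is optimal.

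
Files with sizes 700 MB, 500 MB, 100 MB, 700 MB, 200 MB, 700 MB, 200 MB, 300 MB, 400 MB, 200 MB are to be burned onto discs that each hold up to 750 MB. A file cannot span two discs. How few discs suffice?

6

Total = 700 + 700 + 700 + 500 + 400 + 300 + 200 + 200 + 200 + 100 = 4000 MB.
Lower bound: ⌈4000/750⌉ = 6 discs.
A packing using 6 discs:
  disc 1: 700 = 700
  disc 2: 700 = 700
  disc 3: 700 = 700
  disc 4: 500 + 200 = 700
  disc 5: 400 + 300 = 700
  disc 6: 200 + 200 + 100 = 500
This matches the lower bound, so 6 is optimal.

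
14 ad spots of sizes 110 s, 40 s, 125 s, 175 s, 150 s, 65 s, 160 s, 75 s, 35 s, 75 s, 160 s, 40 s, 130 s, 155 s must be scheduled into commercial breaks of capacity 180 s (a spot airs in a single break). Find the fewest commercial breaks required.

10

Total = 175 + 160 + 160 + 155 + 150 + 130 + 125 + 110 + 75 + 75 + 65 + 40 + 40 + 35 = 1495 s.
Lower bound: ⌈1495/180⌉ = 9 commercial breaks.
A packing using 10 commercial breaks:
  break 1: 175 = 175
  break 2: 160 = 160
  break 3: 160 = 160
  break 4: 155 = 155
  break 5: 150 = 150
  break 6: 130 + 40 = 170
  break 7: 125 + 40 = 165
  break 8: 110 + 65 = 175
  break 9: 75 + 75 = 150
  break 10: 35 = 35
No arrangement into 9 commercial breaks stays within capacity, so 10 is optimal.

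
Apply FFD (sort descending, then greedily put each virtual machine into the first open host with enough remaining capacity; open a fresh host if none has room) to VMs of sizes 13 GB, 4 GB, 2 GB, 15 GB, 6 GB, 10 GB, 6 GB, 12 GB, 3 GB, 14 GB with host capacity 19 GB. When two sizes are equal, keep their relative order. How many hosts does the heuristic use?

Sorted descending: 15, 14, 13, 12, 10, 6, 6, 4, 3, 2.
  15 → host 1 (new)  [load 15/19]
  14 → host 2 (new)  [load 14/19]
  13 → host 3 (new)  [load 13/19]
  12 → host 4 (new)  [load 12/19]
  10 → host 5 (new)  [load 10/19]
  6 → host 3  [load 19/19]
  6 → host 4  [load 18/19]
  4 → host 1  [load 19/19]
  3 → host 2  [load 17/19]
  2 → host 2  [load 19/19]
5 hosts opened.

5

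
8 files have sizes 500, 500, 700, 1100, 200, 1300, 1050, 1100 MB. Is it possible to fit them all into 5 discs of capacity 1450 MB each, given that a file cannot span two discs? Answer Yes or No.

No

Total = 6450 MB; ⌈6450/1450⌉ = 5.
The bound of 5 does not rule out 5, but exhaustive search shows no assignment into 5 discs of capacity 1450 MB exists — the minimum is 6.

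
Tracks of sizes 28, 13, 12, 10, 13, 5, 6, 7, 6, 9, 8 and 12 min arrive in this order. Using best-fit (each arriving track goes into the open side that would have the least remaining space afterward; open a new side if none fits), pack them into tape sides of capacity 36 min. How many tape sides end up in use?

4

  28 → side 1 (new)  [load 28/36]
  13 → side 2 (new)  [load 13/36]
  12 → side 2  [load 25/36]
  10 → side 2  [load 35/36]
  13 → side 3 (new)  [load 13/36]
  5 → side 1  [load 33/36]
  6 → side 3  [load 19/36]
  7 → side 3  [load 26/36]
  6 → side 3  [load 32/36]
  9 → side 4 (new)  [load 9/36]
  8 → side 4  [load 17/36]
  12 → side 4  [load 29/36]
4 tape sides opened.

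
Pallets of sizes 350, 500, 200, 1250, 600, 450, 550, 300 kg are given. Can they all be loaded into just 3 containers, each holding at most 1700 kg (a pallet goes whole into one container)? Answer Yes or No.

Yes

A valid assignment using 3 containers:
  container 1: 1250 + 450 = 1700
  container 2: 600 + 550 + 500 = 1650
  container 3: 350 + 300 + 200 = 850
Every load is within 1700 kg, so 3 containers suffice.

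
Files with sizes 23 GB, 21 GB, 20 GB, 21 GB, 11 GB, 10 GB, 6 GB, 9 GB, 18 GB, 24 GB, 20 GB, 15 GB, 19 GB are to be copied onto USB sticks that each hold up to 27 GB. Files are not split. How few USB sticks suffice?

10

Total = 24 + 23 + 21 + 21 + 20 + 20 + 19 + 18 + 15 + 11 + 10 + 9 + 6 = 217 GB.
Lower bound: ⌈217/27⌉ = 9 USB sticks.
A packing using 10 USB sticks:
  USB stick 1: 24 = 24
  USB stick 2: 23 = 23
  USB stick 3: 21 + 6 = 27
  USB stick 4: 21 = 21
  USB stick 5: 20 = 20
  USB stick 6: 20 = 20
  USB stick 7: 19 = 19
  USB stick 8: 18 + 9 = 27
  USB stick 9: 15 + 11 = 26
  USB stick 10: 10 = 10
No arrangement into 9 USB sticks stays within capacity, so 10 is optimal.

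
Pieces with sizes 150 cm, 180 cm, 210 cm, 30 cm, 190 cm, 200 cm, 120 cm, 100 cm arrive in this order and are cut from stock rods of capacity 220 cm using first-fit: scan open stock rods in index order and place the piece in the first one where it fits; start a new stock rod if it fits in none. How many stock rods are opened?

  150 → stock rod 1 (new)  [load 150/220]
  180 → stock rod 2 (new)  [load 180/220]
  210 → stock rod 3 (new)  [load 210/220]
  30 → stock rod 1  [load 180/220]
  190 → stock rod 4 (new)  [load 190/220]
  200 → stock rod 5 (new)  [load 200/220]
  120 → stock rod 6 (new)  [load 120/220]
  100 → stock rod 6  [load 220/220]
6 stock rods opened.

6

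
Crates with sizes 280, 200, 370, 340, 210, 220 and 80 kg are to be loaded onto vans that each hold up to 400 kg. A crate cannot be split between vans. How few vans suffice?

Total = 370 + 340 + 280 + 220 + 210 + 200 + 80 = 1700 kg.
Lower bound: ⌈1700/400⌉ = 5 vans.
A packing using 6 vans:
  van 1: 370 = 370
  van 2: 340 = 340
  van 3: 280 + 80 = 360
  van 4: 220 = 220
  van 5: 210 = 210
  van 6: 200 = 200
No arrangement into 5 vans stays within capacity, so 6 is optimal.

6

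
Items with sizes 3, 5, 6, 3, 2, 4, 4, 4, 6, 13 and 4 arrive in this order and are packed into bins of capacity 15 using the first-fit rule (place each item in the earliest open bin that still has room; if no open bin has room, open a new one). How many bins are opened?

4

  3 → bin 1 (new)  [load 3/15]
  5 → bin 1  [load 8/15]
  6 → bin 1  [load 14/15]
  3 → bin 2 (new)  [load 3/15]
  2 → bin 2  [load 5/15]
  4 → bin 2  [load 9/15]
  4 → bin 2  [load 13/15]
  4 → bin 3 (new)  [load 4/15]
  6 → bin 3  [load 10/15]
  13 → bin 4 (new)  [load 13/15]
  4 → bin 3  [load 14/15]
4 bins opened.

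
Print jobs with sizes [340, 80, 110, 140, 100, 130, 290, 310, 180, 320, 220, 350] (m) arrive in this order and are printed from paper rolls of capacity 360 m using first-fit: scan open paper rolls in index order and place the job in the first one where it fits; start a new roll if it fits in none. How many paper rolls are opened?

9

  340 → roll 1 (new)  [load 340/360]
  80 → roll 2 (new)  [load 80/360]
  110 → roll 2  [load 190/360]
  140 → roll 2  [load 330/360]
  100 → roll 3 (new)  [load 100/360]
  130 → roll 3  [load 230/360]
  290 → roll 4 (new)  [load 290/360]
  310 → roll 5 (new)  [load 310/360]
  180 → roll 6 (new)  [load 180/360]
  320 → roll 7 (new)  [load 320/360]
  220 → roll 8 (new)  [load 220/360]
  350 → roll 9 (new)  [load 350/360]
9 paper rolls opened.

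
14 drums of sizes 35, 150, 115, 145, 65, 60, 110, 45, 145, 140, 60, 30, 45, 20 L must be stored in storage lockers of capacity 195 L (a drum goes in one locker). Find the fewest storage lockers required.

Total = 150 + 145 + 145 + 140 + 115 + 110 + 65 + 60 + 60 + 45 + 45 + 35 + 30 + 20 = 1165 L.
Lower bound: ⌈1165/195⌉ = 6 storage lockers.
A packing using 7 storage lockers:
  locker 1: 150 + 45 = 195
  locker 2: 145 + 45 = 190
  locker 3: 145 + 35 = 180
  locker 4: 140 + 30 + 20 = 190
  locker 5: 115 + 65 = 180
  locker 6: 110 + 60 = 170
  locker 7: 60 = 60
No arrangement into 6 storage lockers stays within capacity, so 7 is optimal.

7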